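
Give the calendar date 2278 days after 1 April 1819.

26 June 1825

Count 2278 days after April 1, 1819:
April 1, 1819 → April 1, 1820: 366 days (1820 is a leap year).
April 1, 1820 → April 1, 1821: 365 days.
April 1, 1821 → April 1, 1822: 365 days.
April 1, 1822 → April 1, 1823: 365 days.
April 1, 1823 → April 1, 1824: 366 days (1824 is a leap year).
April 1, 1824 → April 1, 1825: 365 days.
April 1825: 30 − 1 = 29 days remain.
Then May (31): 31 days.
June 1–26, 1825: 26 days.
Residual: 86 days.
Total: 2278 days.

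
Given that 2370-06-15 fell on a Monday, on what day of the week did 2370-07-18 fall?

June 2370: 30 − 15 = 15 days remain.
July 1–18, 2370: 18 days.
Total: 15 + 18 = 33 days.
33 mod 7 = 5, so 5 days after Monday is Saturday.

Saturday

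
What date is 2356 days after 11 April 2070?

22 September 2076

Count 2356 days after April 11, 2070:
Day-of-year of April 11, 2070: 101.
Day-of-year of September 22, 2076: 266.
2070 has 365 days, so 365 − 101 = 264 days remain in 2070.
Full years: 2071: 365; 2072: 366; 2073: 365; 2074: 365; 2075: 365. Sum = 1826.
Total: 264 + 1826 + 266 = 2356 days.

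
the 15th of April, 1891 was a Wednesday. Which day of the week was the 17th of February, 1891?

Tuesday

Count forward from the earlier date (February 17, 1891) to the later (April 15, 1891):
February 1891: 28 − 17 = 11 days remain (1891 is not a leap year, so February has 28 days).
Then March (31): 31 days.
April 1–15, 1891: 15 days.
Total: 11 + 31 + 15 = 57 days.
57 mod 7 = 1, so 1 day before Wednesday is Tuesday.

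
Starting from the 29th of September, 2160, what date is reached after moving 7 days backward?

the 22nd of September, 2160

Count 7 days before September 29, 2160:
Within September 2160: 29 − 22 = 7 days.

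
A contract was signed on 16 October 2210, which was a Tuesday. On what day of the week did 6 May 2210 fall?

Count forward from the earlier date (May 6, 2210) to the later (October 16, 2210):
May 2210: 31 − 6 = 25 days remain.
Then June (30), July (31), August (31), September (30): 30 + 31 + 31 + 30 = 122 days.
October 1–16, 2210: 16 days.
Total: 25 + 122 + 16 = 163 days.
163 mod 7 = 2, so 2 days before Tuesday is Sunday.

Sunday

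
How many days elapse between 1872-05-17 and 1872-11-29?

May 1872: 31 − 17 = 14 days remain.
Then June (30), July (31), August (31), September (30), October (31): 30 + 31 + 31 + 30 + 31 = 153 days.
November 1–29, 1872: 29 days.
Total: 14 + 153 + 29 = 196 days.

196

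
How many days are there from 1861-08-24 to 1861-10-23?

60

August 1861: 31 − 24 = 7 days remain.
Then September (30): 30 days.
October 1–23, 1861: 23 days.
Total: 7 + 30 + 23 = 60 days.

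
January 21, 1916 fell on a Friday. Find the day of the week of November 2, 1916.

January 1916: 31 − 21 = 10 days remain.
Then 9 full months totalling 274 days.
November 1–2, 1916: 2 days.
Total: 10 + 274 + 2 = 286 days.
286 mod 7 = 6, so 6 days after Friday is Thursday.

Thursday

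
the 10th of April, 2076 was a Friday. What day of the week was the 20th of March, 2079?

Day-of-year of April 10, 2076: 101.
Day-of-year of March 20, 2079: 79.
2076 has 366 days, so 366 − 101 = 265 days remain in 2076.
Full years: 2077: 365; 2078: 365. Sum = 730.
Total: 265 + 730 + 79 = 1074 days.
1074 mod 7 = 3, so 3 days after Friday is Monday.

Monday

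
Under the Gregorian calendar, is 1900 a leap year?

No

1900 is not a leap year (divisible by 100 but not 400).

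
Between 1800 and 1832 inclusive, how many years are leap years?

8

Years divisible by 4 in [1800, 1832]: 1800, 1804, 1808, 1812, 1816, 1820, 1824, 1828, 1832.
Of these, 1800 is divisible by 100 but not 400, so not leap.
Leap years: 9 − 1 = 8.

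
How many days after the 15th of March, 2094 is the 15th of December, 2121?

From March 15, 2094 to March 15, 2121: 27 years, of which 6 contain a Feb 29 — 21×365 + 6×366 = 9861 days.
(2100 is not a leap year (divisible by 100 but not 400).)
March 2121: 31 − 15 = 16 days remain.
Then April (30), May (31), June (30), July (31), August (31), September (30), October (31), November (30): 30 + 31 + 30 + 31 + 31 + 30 + 31 + 30 = 244 days.
December 1–15, 2121: 15 days.
Residual: 275 days.
Total: 10136 days.

10136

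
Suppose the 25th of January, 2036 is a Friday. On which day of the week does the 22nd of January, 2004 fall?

Count forward from the earlier date (January 22, 2004) to the later (January 25, 2036):
Day-of-year of January 22, 2004: 22.
Day-of-year of January 25, 2036: 25.
2004 has 366 days, so 366 − 22 = 344 days remain in 2004.
Full years 2005–2035: 24 common + 7 leap = 24×365 + 7×366 = 11322 days.
Total: 344 + 11322 + 25 = 11691 days.
11691 mod 7 = 1, so 1 day before Friday is Thursday.

Thursday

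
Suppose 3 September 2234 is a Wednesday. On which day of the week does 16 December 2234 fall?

Tuesday

September 2234: 30 − 3 = 27 days remain.
Then October (31), November (30): 31 + 30 = 61 days.
December 1–16, 2234: 16 days.
Total: 27 + 61 + 16 = 104 days.
104 mod 7 = 6, so 6 days after Wednesday is Tuesday.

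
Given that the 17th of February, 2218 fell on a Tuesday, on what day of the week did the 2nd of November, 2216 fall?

Saturday

Count forward from the earlier date (November 2, 2216) to the later (February 17, 2218):
Day-of-year of November 2, 2216: 307.
Day-of-year of February 17, 2218: 48.
2216 has 366 days, so 366 − 307 = 59 days remain in 2216.
Full years: 2217: 365. Sum = 365.
Total: 59 + 365 + 48 = 472 days.
472 mod 7 = 3, so 3 days before Tuesday is Saturday.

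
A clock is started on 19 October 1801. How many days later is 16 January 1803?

454

October 19, 1801 → October 19, 1802: 365 days.
October 1802: 31 − 19 = 12 days remain.
Then November (30), December (31): 30 + 31 = 61 days.
January 1–16, 1803: 16 days.
Residual: 89 days.
Total: 454 days.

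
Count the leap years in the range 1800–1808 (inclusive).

2

Years divisible by 4 in [1800, 1808]: 1800, 1804, 1808.
Of these, 1800 is divisible by 100 but not 400, so not leap.
Leap years: 3 − 1 = 2.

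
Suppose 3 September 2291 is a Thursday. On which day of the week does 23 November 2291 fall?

September 2291: 30 − 3 = 27 days remain.
Then October (31): 31 days.
November 1–23, 2291: 23 days.
Total: 27 + 31 + 23 = 81 days.
81 mod 7 = 4, so 4 days after Thursday is Monday.

Monday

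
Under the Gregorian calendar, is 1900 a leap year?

No

1900 is not a leap year (divisible by 100 but not 400).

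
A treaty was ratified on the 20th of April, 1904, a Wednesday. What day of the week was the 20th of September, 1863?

Count forward from the earlier date (September 20, 1863) to the later (April 20, 1904):
From September 20, 1863 to September 20, 1903: 40 years, of which 9 contain a Feb 29 — 31×365 + 9×366 = 14609 days.
(1900 is not a leap year (divisible by 100 but not 400).)
September 1903: 30 − 20 = 10 days remain.
Then October (31), November (30), December (31), January (31), February 1904 (29), March (31): 31 + 30 + 31 + 31 + 29 + 31 = 183 days.
April 1–20, 1904: 20 days.
Residual: 213 days.
Total: 14822 days.
14822 mod 7 = 3, so 3 days before Wednesday is Sunday.

Sunday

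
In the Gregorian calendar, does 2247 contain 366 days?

2247 is not a leap year.

No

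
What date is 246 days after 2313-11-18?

2314-07-22

Count 246 days after November 18, 2313:
November 2313: 30 − 18 = 12 days remain.
Then December (31), January (31), February 2314 (28), March (31), April (30), May (31), June (30): 31 + 31 + 28 + 31 + 30 + 31 + 30 = 212 days.
July 1–22, 2314: 22 days.
Residual: 246 days.
Total: 246 days.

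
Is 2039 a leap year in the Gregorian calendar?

No

2039 is not a leap year.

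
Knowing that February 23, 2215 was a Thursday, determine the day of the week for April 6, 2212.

Monday

Count forward from the earlier date (April 6, 2212) to the later (February 23, 2215):
Day-of-year of April 6, 2212: 97.
Day-of-year of February 23, 2215: 54.
2212 has 366 days, so 366 − 97 = 269 days remain in 2212.
Full years: 2213: 365; 2214: 365. Sum = 730.
Total: 269 + 730 + 54 = 1053 days.
1053 mod 7 = 3, so 3 days before Thursday is Monday.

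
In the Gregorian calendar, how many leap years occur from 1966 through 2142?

43

Years divisible by 4: 1968, 1972, …, 2140 — 44 in all.
Of these, 2100 is divisible by 100 but not 400, so not leap.
2000 is divisible by 400, so still leap.
Leap years: 44 − 1 = 43.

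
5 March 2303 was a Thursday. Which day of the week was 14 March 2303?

Within March 2303: 14 − 5 = 9 days.
9 mod 7 = 2, so 2 days after Thursday is Saturday.

Saturday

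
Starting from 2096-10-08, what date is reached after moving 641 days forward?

2098-07-11

Count 641 days after October 8, 2096:
October 8, 2096 → October 8, 2097: 365 days.
October 2097: 31 − 8 = 23 days remain.
Then November (30), December (31), January (31), February 2098 (28), March (31), April (30), May (31), June (30): 30 + 31 + 31 + 28 + 31 + 30 + 31 + 30 = 242 days.
July 1–11, 2098: 11 days.
Residual: 276 days.
Total: 641 days.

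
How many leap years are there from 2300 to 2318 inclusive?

4

Years divisible by 4 in [2300, 2318]: 2300, 2304, 2308, 2312, 2316.
Of these, 2300 is divisible by 100 but not 400, so not leap.
Leap years: 5 − 1 = 4.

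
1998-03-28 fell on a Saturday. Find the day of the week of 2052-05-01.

Wednesday

From March 28, 1998 to March 28, 2052: 54 years, of which 14 contain a Feb 29 — 40×365 + 14×366 = 19724 days.
(2000 is a leap year (divisible by 400).)
March 2052: 31 − 28 = 3 days remain.
Then April (30): 30 days.
May 1, 2052: 1 day.
Residual: 34 days.
Total: 19758 days.
19758 mod 7 = 4, so 4 days after Saturday is Wednesday.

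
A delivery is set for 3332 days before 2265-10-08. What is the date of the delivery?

2256-08-24

Count 3332 days before October 8, 2265:
From August 24, 2256 to August 24, 2265: 9 years, of which 2 contain a Feb 29 — 7×365 + 2×366 = 3287 days.
August 2265: 31 − 24 = 7 days remain.
Then September (30): 30 days.
October 1–8, 2265: 8 days.
Residual: 45 days.
Total: 3332 days.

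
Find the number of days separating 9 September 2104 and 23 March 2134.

From September 9, 2104 to September 9, 2133: 29 years, of which 7 contain a Feb 29 — 22×365 + 7×366 = 10592 days.
September 2133: 30 − 9 = 21 days remain.
Then October (31), November (30), December (31), January (31), February 2134 (28): 31 + 30 + 31 + 31 + 28 = 151 days.
March 1–23, 2134: 23 days.
Residual: 195 days.
Total: 10787 days.

10787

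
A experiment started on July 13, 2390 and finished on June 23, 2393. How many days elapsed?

1076

Day-of-year of July 13, 2390: 194.
Day-of-year of June 23, 2393: 174.
2390 has 365 days, so 365 − 194 = 171 days remain in 2390.
Full years: 2391: 365; 2392: 366. Sum = 731.
Total: 171 + 731 + 174 = 1076 days.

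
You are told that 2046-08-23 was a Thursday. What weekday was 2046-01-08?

Count forward from the earlier date (January 8, 2046) to the later (August 23, 2046):
January 2046: 31 − 8 = 23 days remain.
Then February 2046 (28), March (31), April (30), May (31), June (30), July (31): 28 + 31 + 30 + 31 + 30 + 31 = 181 days.
August 1–23, 2046: 23 days.
Total: 23 + 181 + 23 = 227 days.
227 mod 7 = 3, so 3 days before Thursday is Monday.

Monday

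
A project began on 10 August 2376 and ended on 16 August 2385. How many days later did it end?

3293

Day-of-year of August 10, 2376: 223.
Day-of-year of August 16, 2385: 228.
2376 has 366 days, so 366 − 223 = 143 days remain in 2376.
Full years 2377–2384: 6 common + 2 leap = 6×365 + 2×366 = 2922 days.
Total: 143 + 2922 + 228 = 3293 days.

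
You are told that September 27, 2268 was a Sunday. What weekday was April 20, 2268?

Monday

Count forward from the earlier date (April 20, 2268) to the later (September 27, 2268):
April 2268: 30 − 20 = 10 days remain.
Then May (31), June (30), July (31), August (31): 31 + 30 + 31 + 31 = 123 days.
September 1–27, 2268: 27 days.
Total: 10 + 123 + 27 = 160 days.
160 mod 7 = 6, so 6 days before Sunday is Monday.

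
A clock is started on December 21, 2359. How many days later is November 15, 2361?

695

Day-of-year of December 21, 2359: 355.
Day-of-year of November 15, 2361: 319.
2359 has 365 days, so 365 − 355 = 10 days remain in 2359.
Full years: 2360: 366. Sum = 366.
Total: 10 + 366 + 319 = 695 days.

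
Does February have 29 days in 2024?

Yes

2024 is a leap year.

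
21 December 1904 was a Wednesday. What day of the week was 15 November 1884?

Saturday

Count forward from the earlier date (November 15, 1884) to the later (December 21, 1904):
From November 15, 1884 to November 15, 1904: 20 years, of which 4 contain a Feb 29 — 16×365 + 4×366 = 7304 days.
(1900 is not a leap year (divisible by 100 but not 400).)
November 1904: 30 − 15 = 15 days remain.
December 1–21, 1904: 21 days.
Residual: 36 days.
Total: 7340 days.
7340 mod 7 = 4, so 4 days before Wednesday is Saturday.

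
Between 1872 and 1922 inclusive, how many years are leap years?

Years divisible by 4: 1872, 1876, …, 1920 — 13 in all.
Of these, 1900 is divisible by 100 but not 400, so not leap.
Leap years: 13 − 1 = 12.

12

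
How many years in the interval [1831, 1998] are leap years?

41

Years divisible by 4: 1832, 1836, …, 1996 — 42 in all.
Of these, 1900 is divisible by 100 but not 400, so not leap.
Leap years: 42 − 1 = 41.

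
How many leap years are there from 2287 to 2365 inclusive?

19

Years divisible by 4: 2288, 2292, …, 2364 — 20 in all.
Of these, 2300 is divisible by 100 but not 400, so not leap.
Leap years: 20 − 1 = 19.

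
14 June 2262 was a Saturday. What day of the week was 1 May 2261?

Count forward from the earlier date (May 1, 2261) to the later (June 14, 2262):
Day-of-year of May 1, 2261: 121.
Day-of-year of June 14, 2262: 165.
2261 has 365 days, so 365 − 121 = 244 days remain in 2261.
Total: 244 + 165 = 409 days.
409 mod 7 = 3, so 3 days before Saturday is Wednesday.

Wednesday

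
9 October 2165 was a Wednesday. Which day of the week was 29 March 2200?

Saturday

From October 9, 2165 to October 9, 2199: 34 years, of which 8 contain a Feb 29 — 26×365 + 8×366 = 12418 days.
October 2199: 31 − 9 = 22 days remain.
Then November (30), December (31), January (31), February 2200 (28): 30 + 31 + 31 + 28 = 120 days.
March 1–29, 2200: 29 days.
Residual: 171 days.
Total: 12589 days.
12589 mod 7 = 3, so 3 days after Wednesday is Saturday.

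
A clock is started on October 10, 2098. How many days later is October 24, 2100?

October 2098: 31 − 10 = 21 days remain.
Then 23 full months totalling 699 days.
October 1–24, 2100: 24 days.
Total: 21 + 699 + 24 = 744 days.

744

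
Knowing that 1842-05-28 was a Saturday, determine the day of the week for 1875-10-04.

From May 28, 1842 to May 28, 1875: 33 years, of which 8 contain a Feb 29 — 25×365 + 8×366 = 12053 days.
May 1875: 31 − 28 = 3 days remain.
Then June (30), July (31), August (31), September (30): 30 + 31 + 31 + 30 = 122 days.
October 1–4, 1875: 4 days.
Residual: 129 days.
Total: 12182 days.
12182 mod 7 = 2, so 2 days after Saturday is Monday.

Monday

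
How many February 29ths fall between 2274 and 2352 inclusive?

19

Years divisible by 4: 2276, 2280, …, 2352 — 20 in all.
Of these, 2300 is divisible by 100 but not 400, so not leap.
Leap years: 20 − 1 = 19.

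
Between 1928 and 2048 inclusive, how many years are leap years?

31

Years divisible by 4: 1928, 1932, …, 2048 — 31 in all.
2000 is divisible by 400, so still leap.
No century exceptions apply. Count: 31.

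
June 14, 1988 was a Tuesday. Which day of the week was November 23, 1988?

Wednesday

June 1988: 30 − 14 = 16 days remain.
Then July (31), August (31), September (30), October (31): 31 + 31 + 30 + 31 = 123 days.
November 1–23, 1988: 23 days.
Total: 16 + 123 + 23 = 162 days.
162 mod 7 = 1, so 1 day after Tuesday is Wednesday.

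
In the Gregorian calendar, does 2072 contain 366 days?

Yes

2072 is a leap year.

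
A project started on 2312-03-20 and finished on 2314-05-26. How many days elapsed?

797

March 2312: 31 − 20 = 11 days remain.
Then 25 full months totalling 760 days.
May 1–26, 2314: 26 days.
Total: 11 + 760 + 26 = 797 days.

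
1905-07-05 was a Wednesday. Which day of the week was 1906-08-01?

Day-of-year of July 5, 1905: 186.
Day-of-year of August 1, 1906: 213.
1905 has 365 days, so 365 − 186 = 179 days remain in 1905.
Total: 179 + 213 = 392 days.
392 is a multiple of 7, so 1906-08-01 falls on the same weekday: Wednesday.

Wednesday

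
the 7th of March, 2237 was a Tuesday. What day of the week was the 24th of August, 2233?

Count forward from the earlier date (August 24, 2233) to the later (March 7, 2237):
Day-of-year of August 24, 2233: 236.
Day-of-year of March 7, 2237: 66.
2233 has 365 days, so 365 − 236 = 129 days remain in 2233.
Full years: 2234: 365; 2235: 365; 2236: 366. Sum = 1096.
Total: 129 + 1096 + 66 = 1291 days.
1291 mod 7 = 3, so 3 days before Tuesday is Saturday.

Saturday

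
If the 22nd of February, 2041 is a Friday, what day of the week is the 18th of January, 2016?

Monday

Count forward from the earlier date (January 18, 2016) to the later (February 22, 2041):
From January 18, 2016 to January 18, 2041: 25 years, of which 7 contain a Feb 29 — 18×365 + 7×366 = 9132 days.
January 2041: 31 − 18 = 13 days remain.
February 1–22, 2041: 22 days (2041 is not a leap year).
Residual: 35 days.
Total: 9167 days.
9167 mod 7 = 4, so 4 days before Friday is Monday.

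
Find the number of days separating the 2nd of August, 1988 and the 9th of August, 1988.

Within August 1988: 9 − 2 = 7 days.

7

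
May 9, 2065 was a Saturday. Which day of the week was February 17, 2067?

Thursday

May 2065: 31 − 9 = 22 days remain.
Then 20 full months totalling 610 days.
February 1–17, 2067: 17 days (2067 is not a leap year).
Total: 22 + 610 + 17 = 649 days.
649 mod 7 = 5, so 5 days after Saturday is Thursday.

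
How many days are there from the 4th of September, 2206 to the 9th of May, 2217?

3900

Day-of-year of September 4, 2206: 247.
Day-of-year of May 9, 2217: 129.
2206 has 365 days, so 365 − 247 = 118 days remain in 2206.
Full years 2207–2216: 7 common + 3 leap = 7×365 + 3×366 = 3653 days.
Total: 118 + 3653 + 129 = 3900 days.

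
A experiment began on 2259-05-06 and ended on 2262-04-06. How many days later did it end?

Day-of-year of May 6, 2259: 126.
Day-of-year of April 6, 2262: 96.
2259 has 365 days, so 365 − 126 = 239 days remain in 2259.
Full years: 2260: 366; 2261: 365. Sum = 731.
Total: 239 + 731 + 96 = 1066 days.

1066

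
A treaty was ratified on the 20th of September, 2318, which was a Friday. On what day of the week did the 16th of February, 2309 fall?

Tuesday

Count forward from the earlier date (February 16, 2309) to the later (September 20, 2318):
Day-of-year of February 16, 2309: 47.
Day-of-year of September 20, 2318: 263.
2309 has 365 days, so 365 − 47 = 318 days remain in 2309.
Full years 2310–2317: 6 common + 2 leap = 6×365 + 2×366 = 2922 days.
Total: 318 + 2922 + 263 = 3503 days.
3503 mod 7 = 3, so 3 days before Friday is Tuesday.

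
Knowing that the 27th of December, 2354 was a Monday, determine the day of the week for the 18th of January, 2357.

Friday

Day-of-year of December 27, 2354: 361.
Day-of-year of January 18, 2357: 18.
2354 has 365 days, so 365 − 361 = 4 days remain in 2354.
Full years: 2355: 365; 2356: 366. Sum = 731.
Total: 4 + 731 + 18 = 753 days.
753 mod 7 = 4, so 4 days after Monday is Friday.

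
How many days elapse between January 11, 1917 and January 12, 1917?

Within January 1917: 12 − 11 = 1 day.

1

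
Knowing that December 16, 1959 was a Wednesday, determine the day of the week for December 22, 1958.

Monday

Count forward from the earlier date (December 22, 1958) to the later (December 16, 1959):
Day-of-year of December 22, 1958: 356.
Day-of-year of December 16, 1959: 350.
1958 has 365 days, so 365 − 356 = 9 days remain in 1958.
Total: 9 + 350 = 359 days.
359 mod 7 = 2, so 2 days before Wednesday is Monday.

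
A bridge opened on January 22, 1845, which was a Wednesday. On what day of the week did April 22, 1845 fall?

Tuesday

January 1845: 31 − 22 = 9 days remain.
Then February 1845 (28), March (31): 28 + 31 = 59 days.
April 1–22, 1845: 22 days.
Total: 9 + 59 + 22 = 90 days.
90 mod 7 = 6, so 6 days after Wednesday is Tuesday.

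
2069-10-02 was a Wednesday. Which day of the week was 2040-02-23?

Thursday

Count forward from the earlier date (February 23, 2040) to the later (October 2, 2069):
From February 23, 2040 to February 23, 2069: 29 years, of which 8 contain a Feb 29 — 21×365 + 8×366 = 10593 days.
February 2069: 28 − 23 = 5 days remain (2069 is not a leap year, so February has 28 days).
Then March (31), April (30), May (31), June (30), July (31), August (31), September (30): 31 + 30 + 31 + 30 + 31 + 31 + 30 = 214 days.
October 1–2, 2069: 2 days.
Residual: 221 days.
Total: 10814 days.
10814 mod 7 = 6, so 6 days before Wednesday is Thursday.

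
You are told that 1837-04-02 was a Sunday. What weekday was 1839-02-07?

Day-of-year of April 2, 1837: 92.
Day-of-year of February 7, 1839: 38.
1837 has 365 days, so 365 − 92 = 273 days remain in 1837.
Full years: 1838: 365. Sum = 365.
Total: 273 + 365 + 38 = 676 days.
676 mod 7 = 4, so 4 days after Sunday is Thursday.

Thursday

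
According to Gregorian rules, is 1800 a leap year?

1800 is not a leap year (divisible by 100 but not 400).

No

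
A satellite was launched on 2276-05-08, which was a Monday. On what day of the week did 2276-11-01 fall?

May 2276: 31 − 8 = 23 days remain.
Then June (30), July (31), August (31), September (30), October (31): 30 + 31 + 31 + 30 + 31 = 153 days.
November 1, 2276: 1 day.
Total: 23 + 153 + 1 = 177 days.
177 mod 7 = 2, so 2 days after Monday is Wednesday.

Wednesday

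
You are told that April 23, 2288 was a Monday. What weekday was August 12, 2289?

Monday

Day-of-year of April 23, 2288: 114.
Day-of-year of August 12, 2289: 224.
2288 has 366 days, so 366 − 114 = 252 days remain in 2288.
Total: 252 + 224 = 476 days.
476 is a multiple of 7, so August 12, 2289 falls on the same weekday: Monday.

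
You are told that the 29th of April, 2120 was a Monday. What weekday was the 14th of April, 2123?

Wednesday

April 29, 2120 → April 29, 2121: 365 days.
April 29, 2121 → April 29, 2122: 365 days.
April 2122: 30 − 29 = 1 day remains.
Then 11 full months totalling 335 days.
April 1–14, 2123: 14 days.
Residual: 350 days.
Total: 1080 days.
1080 mod 7 = 2, so 2 days after Monday is Wednesday.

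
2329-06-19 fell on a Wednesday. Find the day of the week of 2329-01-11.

Count forward from the earlier date (January 11, 2329) to the later (June 19, 2329):
January 2329: 31 − 11 = 20 days remain.
Then February 2329 (28), March (31), April (30), May (31): 28 + 31 + 30 + 31 = 120 days.
June 1–19, 2329: 19 days.
Total: 20 + 120 + 19 = 159 days.
159 mod 7 = 5, so 5 days before Wednesday is Friday.

Friday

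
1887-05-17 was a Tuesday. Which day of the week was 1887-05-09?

Monday

Count forward from the earlier date (May 9, 1887) to the later (May 17, 1887):
Within May 1887: 17 − 9 = 8 days.
8 mod 7 = 1, so 1 day before Tuesday is Monday.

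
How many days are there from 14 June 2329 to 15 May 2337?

2892

Day-of-year of June 14, 2329: 165.
Day-of-year of May 15, 2337: 135.
2329 has 365 days, so 365 − 165 = 200 days remain in 2329.
Full years 2330–2336: 5 common + 2 leap = 5×365 + 2×366 = 2557 days.
Total: 200 + 2557 + 135 = 2892 days.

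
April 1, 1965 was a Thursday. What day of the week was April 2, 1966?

Saturday

April 1965: 30 − 1 = 29 days remain.
Then 11 full months totalling 335 days.
April 1–2, 1966: 2 days.
Total: 29 + 335 + 2 = 366 days.
366 mod 7 = 2, so 2 days after Thursday is Saturday.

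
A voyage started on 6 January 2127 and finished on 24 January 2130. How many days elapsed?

Day-of-year of January 6, 2127: 6.
Day-of-year of January 24, 2130: 24.
2127 has 365 days, so 365 − 6 = 359 days remain in 2127.
Full years: 2128: 366; 2129: 365. Sum = 731.
Total: 359 + 731 + 24 = 1114 days.

1114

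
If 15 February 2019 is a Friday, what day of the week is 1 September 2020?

Day-of-year of February 15, 2019: 46.
Day-of-year of September 1, 2020: 245.
2019 has 365 days, so 365 − 46 = 319 days remain in 2019.
Total: 319 + 245 = 564 days.
564 mod 7 = 4, so 4 days after Friday is Tuesday.

Tuesday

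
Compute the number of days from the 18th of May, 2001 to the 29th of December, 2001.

225

May 2001: 31 − 18 = 13 days remain.
Then June (30), July (31), August (31), September (30), October (31), November (30): 30 + 31 + 31 + 30 + 31 + 30 = 183 days.
December 1–29, 2001: 29 days.
Total: 13 + 183 + 29 = 225 days.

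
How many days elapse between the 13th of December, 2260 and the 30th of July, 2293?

11917

Day-of-year of December 13, 2260: 348.
Day-of-year of July 30, 2293: 211.
2260 has 366 days, so 366 − 348 = 18 days remain in 2260.
Full years 2261–2292: 24 common + 8 leap = 24×365 + 8×366 = 11688 days.
Total: 18 + 11688 + 211 = 11917 days.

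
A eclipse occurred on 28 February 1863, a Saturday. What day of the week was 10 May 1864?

Tuesday

Day-of-year of February 28, 1863: 59.
Day-of-year of May 10, 1864: 131.
1863 has 365 days, so 365 − 59 = 306 days remain in 1863.
Total: 306 + 131 = 437 days.
437 mod 7 = 3, so 3 days after Saturday is Tuesday.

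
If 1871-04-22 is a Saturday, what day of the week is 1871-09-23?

Saturday

April 1871: 30 − 22 = 8 days remain.
Then May (31), June (30), July (31), August (31): 31 + 30 + 31 + 31 = 123 days.
September 1–23, 1871: 23 days.
Total: 8 + 123 + 23 = 154 days.
154 is a multiple of 7, so 1871-09-23 falls on the same weekday: Saturday.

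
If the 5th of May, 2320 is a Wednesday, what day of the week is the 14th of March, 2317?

Wednesday

Count forward from the earlier date (March 14, 2317) to the later (May 5, 2320):
Day-of-year of March 14, 2317: 73.
Day-of-year of May 5, 2320: 126.
2317 has 365 days, so 365 − 73 = 292 days remain in 2317.
Full years: 2318: 365; 2319: 365. Sum = 730.
Total: 292 + 730 + 126 = 1148 days.
1148 is a multiple of 7, so the 14th of March, 2317 falls on the same weekday: Wednesday.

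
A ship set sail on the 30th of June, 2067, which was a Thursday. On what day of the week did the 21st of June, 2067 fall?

Count forward from the earlier date (June 21, 2067) to the later (June 30, 2067):
Within June 2067: 30 − 21 = 9 days.
9 mod 7 = 2, so 2 days before Thursday is Tuesday.

Tuesday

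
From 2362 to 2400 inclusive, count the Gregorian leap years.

Years divisible by 4 in [2362, 2400]: 2364, 2368, 2372, 2376, 2380, 2384, 2388, 2392, 2396, 2400.
2400 is divisible by 400, so still leap.
No century exceptions apply. Count: 10.

10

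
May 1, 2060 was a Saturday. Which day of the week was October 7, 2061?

May 2060: 31 − 1 = 30 days remain.
Then 16 full months totalling 487 days.
October 1–7, 2061: 7 days.
Total: 30 + 487 + 7 = 524 days.
524 mod 7 = 6, so 6 days after Saturday is Friday.

Friday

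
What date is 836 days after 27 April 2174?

10 August 2176

Count 836 days after April 27, 2174:
April 27, 2174 → April 27, 2175: 365 days.
April 27, 2175 → April 27, 2176: 366 days (2176 is a leap year).
April 2176: 30 − 27 = 3 days remain.
Then May (31), June (30), July (31): 31 + 30 + 31 = 92 days.
August 1–10, 2176: 10 days.
Residual: 105 days.
Total: 836 days.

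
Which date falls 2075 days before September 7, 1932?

January 2, 1927

Count 2075 days before September 7, 1932:
January 2, 1927 → January 2, 1928: 365 days.
January 2, 1928 → January 2, 1929: 366 days (1928 is a leap year).
January 2, 1929 → January 2, 1930: 365 days.
January 2, 1930 → January 2, 1931: 365 days.
January 2, 1931 → January 2, 1932: 365 days.
January 1932: 31 − 2 = 29 days remain.
Then February 1932 (29), March (31), April (30), May (31), June (30), July (31), August (31): 29 + 31 + 30 + 31 + 30 + 31 + 31 = 213 days.
September 1–7, 1932: 7 days.
Residual: 249 days.
Total: 2075 days.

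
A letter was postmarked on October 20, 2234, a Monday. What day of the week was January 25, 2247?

Day-of-year of October 20, 2234: 293.
Day-of-year of January 25, 2247: 25.
2234 has 365 days, so 365 − 293 = 72 days remain in 2234.
Full years 2235–2246: 9 common + 3 leap = 9×365 + 3×366 = 4383 days.
Total: 72 + 4383 + 25 = 4480 days.
4480 is a multiple of 7, so January 25, 2247 falls on the same weekday: Monday.

Monday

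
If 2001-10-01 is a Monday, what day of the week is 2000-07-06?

Count forward from the earlier date (July 6, 2000) to the later (October 1, 2001):
July 2000: 31 − 6 = 25 days remain.
Then 14 full months totalling 426 days.
October 1, 2001: 1 day.
Total: 25 + 426 + 1 = 452 days.
452 mod 7 = 4, so 4 days before Monday is Thursday.

Thursday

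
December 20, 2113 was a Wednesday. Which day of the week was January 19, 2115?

Saturday

December 2113: 31 − 20 = 11 days remain.
Then 12 full months totalling 365 days.
January 1–19, 2115: 19 days.
Total: 11 + 365 + 19 = 395 days.
395 mod 7 = 3, so 3 days after Wednesday is Saturday.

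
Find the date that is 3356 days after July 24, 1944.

October 1, 1953

Count 3356 days after July 24, 1944:
Day-of-year of July 24, 1944: 206.
Day-of-year of October 1, 1953: 274.
1944 has 366 days, so 366 − 206 = 160 days remain in 1944.
Full years 1945–1952: 6 common + 2 leap = 6×365 + 2×366 = 2922 days.
Total: 160 + 2922 + 274 = 3356 days.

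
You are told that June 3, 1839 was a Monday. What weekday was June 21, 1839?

Friday

Within June 1839: 21 − 3 = 18 days.
18 mod 7 = 4, so 4 days after Monday is Friday.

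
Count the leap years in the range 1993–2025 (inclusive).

Years divisible by 4 in [1993, 2025]: 1996, 2000, 2004, 2008, 2012, 2016, 2020, 2024.
2000 is divisible by 400, so still leap.
No century exceptions apply. Count: 8.

8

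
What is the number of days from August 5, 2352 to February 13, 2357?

1653

August 5, 2352 → August 5, 2353: 365 days.
August 5, 2353 → August 5, 2354: 365 days.
August 5, 2354 → August 5, 2355: 365 days.
August 5, 2355 → August 5, 2356: 366 days (2356 is a leap year).
August 2356: 31 − 5 = 26 days remain.
Then September (30), October (31), November (30), December (31), January (31): 30 + 31 + 30 + 31 + 31 = 153 days.
February 1–13, 2357: 13 days (2357 is not a leap year).
Residual: 192 days.
Total: 1653 days.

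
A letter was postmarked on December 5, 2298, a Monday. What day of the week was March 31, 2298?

Count forward from the earlier date (March 31, 2298) to the later (December 5, 2298):
March 2298: 31 − 31 = 0 days remain.
Then April (30), May (31), June (30), July (31), August (31), September (30), October (31), November (30): 30 + 31 + 30 + 31 + 31 + 30 + 31 + 30 = 244 days.
December 1–5, 2298: 5 days.
Total: 0 + 244 + 5 = 249 days.
249 mod 7 = 4, so 4 days before Monday is Thursday.

Thursday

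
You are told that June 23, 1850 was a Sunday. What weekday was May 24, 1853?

Tuesday

Day-of-year of June 23, 1850: 174.
Day-of-year of May 24, 1853: 144.
1850 has 365 days, so 365 − 174 = 191 days remain in 1850.
Full years: 1851: 365; 1852: 366. Sum = 731.
Total: 191 + 731 + 144 = 1066 days.
1066 mod 7 = 2, so 2 days after Sunday is Tuesday.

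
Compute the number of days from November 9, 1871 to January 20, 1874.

803

Day-of-year of November 9, 1871: 313.
Day-of-year of January 20, 1874: 20.
1871 has 365 days, so 365 − 313 = 52 days remain in 1871.
Full years: 1872: 366; 1873: 365. Sum = 731.
Total: 52 + 731 + 20 = 803 days.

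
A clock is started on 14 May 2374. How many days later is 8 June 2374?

May 2374: 31 − 14 = 17 days remain.
June 1–8, 2374: 8 days.
Total: 17 + 8 = 25 days.

25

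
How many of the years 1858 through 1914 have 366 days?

Years divisible by 4: 1860, 1864, …, 1912 — 14 in all.
Of these, 1900 is divisible by 100 but not 400, so not leap.
Leap years: 14 − 1 = 13.

13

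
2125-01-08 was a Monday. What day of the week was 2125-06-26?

January 2125: 31 − 8 = 23 days remain.
Then February 2125 (28), March (31), April (30), May (31): 28 + 31 + 30 + 31 = 120 days.
June 1–26, 2125: 26 days.
Total: 23 + 120 + 26 = 169 days.
169 mod 7 = 1, so 1 day after Monday is Tuesday.

Tuesday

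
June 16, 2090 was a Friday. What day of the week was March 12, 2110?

Wednesday

From June 16, 2090 to June 16, 2109: 19 years, of which 4 contain a Feb 29 — 15×365 + 4×366 = 6939 days.
(2100 is not a leap year (divisible by 100 but not 400).)
June 2109: 30 − 16 = 14 days remain.
Then July (31), August (31), September (30), October (31), November (30), December (31), January (31), February 2110 (28): 31 + 31 + 30 + 31 + 30 + 31 + 31 + 28 = 243 days.
March 1–12, 2110: 12 days.
Residual: 269 days.
Total: 7208 days.
7208 mod 7 = 5, so 5 days after Friday is Wednesday.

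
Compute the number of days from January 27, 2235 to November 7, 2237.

Day-of-year of January 27, 2235: 27.
Day-of-year of November 7, 2237: 311.
2235 has 365 days, so 365 − 27 = 338 days remain in 2235.
Full years: 2236: 366. Sum = 366.
Total: 338 + 366 + 311 = 1015 days.

1015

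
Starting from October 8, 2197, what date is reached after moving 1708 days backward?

February 3, 2193

Count 1708 days before October 8, 2197:
February 3, 2193 → February 3, 2194: 365 days.
February 3, 2194 → February 3, 2195: 365 days.
February 3, 2195 → February 3, 2196: 365 days.
February 3, 2196 → February 3, 2197: 366 days (2196 is a leap year).
February 2197: 28 − 3 = 25 days remain (2197 is not a leap year, so February has 28 days).
Then March (31), April (30), May (31), June (30), July (31), August (31), September (30): 31 + 30 + 31 + 30 + 31 + 31 + 30 = 214 days.
October 1–8, 2197: 8 days.
Residual: 247 days.
Total: 1708 days.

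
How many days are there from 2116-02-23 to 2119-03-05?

1106

Day-of-year of February 23, 2116: 54.
Day-of-year of March 5, 2119: 64.
2116 has 366 days, so 366 − 54 = 312 days remain in 2116.
Full years: 2117: 365; 2118: 365. Sum = 730.
Total: 312 + 730 + 64 = 1106 days.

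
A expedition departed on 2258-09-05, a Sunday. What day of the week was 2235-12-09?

Count forward from the earlier date (December 9, 2235) to the later (September 5, 2258):
From December 9, 2235 to December 9, 2257: 22 years, of which 6 contain a Feb 29 — 16×365 + 6×366 = 8036 days.
December 2257: 31 − 9 = 22 days remain.
Then January (31), February 2258 (28), March (31), April (30), May (31), June (30), July (31), August (31): 31 + 28 + 31 + 30 + 31 + 30 + 31 + 31 = 243 days.
September 1–5, 2258: 5 days.
Residual: 270 days.
Total: 8306 days.
8306 mod 7 = 4, so 4 days before Sunday is Wednesday.

Wednesday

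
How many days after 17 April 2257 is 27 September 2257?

163

April 2257: 30 − 17 = 13 days remain.
Then May (31), June (30), July (31), August (31): 31 + 30 + 31 + 31 = 123 days.
September 1–27, 2257: 27 days.
Total: 13 + 123 + 27 = 163 days.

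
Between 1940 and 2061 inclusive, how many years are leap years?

31

Years divisible by 4: 1940, 1944, …, 2060 — 31 in all.
2000 is divisible by 400, so still leap.
No century exceptions apply. Count: 31.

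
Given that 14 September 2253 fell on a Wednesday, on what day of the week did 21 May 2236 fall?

Saturday

Count forward from the earlier date (May 21, 2236) to the later (September 14, 2253):
From May 21, 2236 to May 21, 2253: 17 years, of which 4 contain a Feb 29 — 13×365 + 4×366 = 6209 days.
May 2253: 31 − 21 = 10 days remain.
Then June (30), July (31), August (31): 30 + 31 + 31 = 92 days.
September 1–14, 2253: 14 days.
Residual: 116 days.
Total: 6325 days.
6325 mod 7 = 4, so 4 days before Wednesday is Saturday.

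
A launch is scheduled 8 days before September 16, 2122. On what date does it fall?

September 8, 2122

Count 8 days before September 16, 2122:
Within September 2122: 16 − 8 = 8 days.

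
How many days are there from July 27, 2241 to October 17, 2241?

July 2241: 31 − 27 = 4 days remain.
Then August (31), September (30): 31 + 30 = 61 days.
October 1–17, 2241: 17 days.
Total: 4 + 61 + 17 = 82 days.

82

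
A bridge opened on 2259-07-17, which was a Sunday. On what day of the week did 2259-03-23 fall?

Count forward from the earlier date (March 23, 2259) to the later (July 17, 2259):
March 2259: 31 − 23 = 8 days remain.
Then April (30), May (31), June (30): 30 + 31 + 30 = 91 days.
July 1–17, 2259: 17 days.
Total: 8 + 91 + 17 = 116 days.
116 mod 7 = 4, so 4 days before Sunday is Wednesday.

Wednesday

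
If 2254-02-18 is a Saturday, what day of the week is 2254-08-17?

Thursday

February 2254: 28 − 18 = 10 days remain (2254 is not a leap year, so February has 28 days).
Then March (31), April (30), May (31), June (30), July (31): 31 + 30 + 31 + 30 + 31 = 153 days.
August 1–17, 2254: 17 days.
Total: 10 + 153 + 17 = 180 days.
180 mod 7 = 5, so 5 days after Saturday is Thursday.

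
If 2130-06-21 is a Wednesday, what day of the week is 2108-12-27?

Count forward from the earlier date (December 27, 2108) to the later (June 21, 2130):
From December 27, 2108 to December 27, 2129: 21 years, of which 5 contain a Feb 29 — 16×365 + 5×366 = 7670 days.
December 2129: 31 − 27 = 4 days remain.
Then January (31), February 2130 (28), March (31), April (30), May (31): 31 + 28 + 31 + 30 + 31 = 151 days.
June 1–21, 2130: 21 days.
Residual: 176 days.
Total: 7846 days.
7846 mod 7 = 6, so 6 days before Wednesday is Thursday.

Thursday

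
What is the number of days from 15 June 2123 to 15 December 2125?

914

Day-of-year of June 15, 2123: 166.
Day-of-year of December 15, 2125: 349.
2123 has 365 days, so 365 − 166 = 199 days remain in 2123.
Full years: 2124: 366. Sum = 366.
Total: 199 + 366 + 349 = 914 days.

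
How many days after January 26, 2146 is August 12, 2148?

929

January 2146: 31 − 26 = 5 days remain.
Then 30 full months totalling 912 days.
August 1–12, 2148: 12 days.
Total: 5 + 912 + 12 = 929 days.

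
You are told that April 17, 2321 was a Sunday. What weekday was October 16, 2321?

Sunday

April 2321: 30 − 17 = 13 days remain.
Then May (31), June (30), July (31), August (31), September (30): 31 + 30 + 31 + 31 + 30 = 153 days.
October 1–16, 2321: 16 days.
Total: 13 + 153 + 16 = 182 days.
182 is a multiple of 7, so October 16, 2321 falls on the same weekday: Sunday.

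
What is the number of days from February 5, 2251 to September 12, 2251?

219

February 2251: 28 − 5 = 23 days remain (2251 is not a leap year, so February has 28 days).
Then March (31), April (30), May (31), June (30), July (31), August (31): 31 + 30 + 31 + 30 + 31 + 31 = 184 days.
September 1–12, 2251: 12 days.
Total: 23 + 184 + 12 = 219 days.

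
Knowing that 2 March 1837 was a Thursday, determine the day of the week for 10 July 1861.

Wednesday

From March 2, 1837 to March 2, 1861: 24 years, of which 6 contain a Feb 29 — 18×365 + 6×366 = 8766 days.
March 1861: 31 − 2 = 29 days remain.
Then April (30), May (31), June (30): 30 + 31 + 30 = 91 days.
July 1–10, 1861: 10 days.
Residual: 130 days.
Total: 8896 days.
8896 mod 7 = 6, so 6 days after Thursday is Wednesday.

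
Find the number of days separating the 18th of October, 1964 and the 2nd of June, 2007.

15567

Day-of-year of October 18, 1964: 292.
Day-of-year of June 2, 2007: 153.
1964 has 366 days, so 366 − 292 = 74 days remain in 1964.
Full years 1965–2006: 32 common + 10 leap = 32×365 + 10×366 = 15340 days.
Total: 74 + 15340 + 153 = 15567 days.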